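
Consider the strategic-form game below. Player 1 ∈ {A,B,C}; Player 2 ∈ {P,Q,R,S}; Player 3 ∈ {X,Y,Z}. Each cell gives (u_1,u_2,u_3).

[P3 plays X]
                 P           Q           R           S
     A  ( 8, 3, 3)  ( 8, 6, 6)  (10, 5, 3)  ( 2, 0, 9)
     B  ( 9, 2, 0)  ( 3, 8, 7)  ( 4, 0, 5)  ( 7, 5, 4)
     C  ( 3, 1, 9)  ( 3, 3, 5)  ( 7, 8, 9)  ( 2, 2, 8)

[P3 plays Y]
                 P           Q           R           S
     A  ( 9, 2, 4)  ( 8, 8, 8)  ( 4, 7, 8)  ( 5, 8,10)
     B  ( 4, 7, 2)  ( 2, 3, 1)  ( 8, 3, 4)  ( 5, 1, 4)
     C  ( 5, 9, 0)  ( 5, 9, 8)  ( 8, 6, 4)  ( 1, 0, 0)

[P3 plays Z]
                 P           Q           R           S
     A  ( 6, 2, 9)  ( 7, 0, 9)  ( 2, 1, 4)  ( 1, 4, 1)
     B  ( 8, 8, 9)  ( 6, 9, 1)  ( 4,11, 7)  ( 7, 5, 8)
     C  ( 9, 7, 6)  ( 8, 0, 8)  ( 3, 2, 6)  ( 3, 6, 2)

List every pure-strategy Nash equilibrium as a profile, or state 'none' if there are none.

PSNE = {(A,S,Y), (B,R,Z)}

(A,P,X): not NE [P1→B gives 9>8; P2→Q gives 6>3; P3→Z gives 9>3]
(A,P,Y): not NE [P2→S gives 8>2; P3→Z gives 9>4]
(A,P,Z): not NE [P1→C gives 9>6; P2→S gives 4>2]
(A,Q,X): not NE [P3→Z gives 9>6]
(A,Q,Y): not NE [P3→Z gives 9>8]
(A,Q,Z): not NE [P1→C gives 8>7; P2→S gives 4>0]
(A,R,X): not NE [P2→Q gives 6>5; P3→Y gives 8>3]
(A,R,Y): not NE [P1→C gives 8>4; P2→S gives 8>7]
(A,R,Z): not NE [P1→B gives 4>2; P2→S gives 4>1; P3→Y gives 8>4]
(A,S,X): not NE [P1→B gives 7>2; P2→Q gives 6>0; P3→Y gives 10>9]
(A,S,Y): NE
(A,S,Z): not NE [P1→B gives 7>1; P3→Y gives 10>1]
(B,P,X): not NE [P2→Q gives 8>2; P3→Z gives 9>0]
(B,P,Y): not NE [P1→A gives 9>4; P3→Z gives 9>2]
(B,P,Z): not NE [P1→C gives 9>8; P2→R gives 11>8]
(B,Q,X): not NE [P1→A gives 8>3]
(B,Q,Y): not NE [P1→A gives 8>2; P2→P gives 7>3; P3→X gives 7>1]
(B,Q,Z): not NE [P1→C gives 8>6; P2→R gives 11>9; P3→X gives 7>1]
(B,R,X): not NE [P1→A gives 10>4; P2→Q gives 8>0; P3→Z gives 7>5]
(B,R,Y): not NE [P2→P gives 7>3; P3→Z gives 7>4]
(B,R,Z): NE
(B,S,X): not NE [P2→Q gives 8>5; P3→Z gives 8>4]
(B,S,Y): not NE [P2→P gives 7>1; P3→Z gives 8>4]
(B,S,Z): not NE [P2→R gives 11>5]
(C,P,X): not NE [P1→B gives 9>3; P2→R gives 8>1]
(C,P,Y): not NE [P1→A gives 9>5; P3→X gives 9>0]
(C,P,Z): not NE [P3→X gives 9>6]
(C,Q,X): not NE [P1→A gives 8>3; P2→R gives 8>3; P3→Z gives 8>5]
(C,Q,Y): not NE [P1→A gives 8>5]
(C,Q,Z): not NE [P2→P gives 7>0]
(C,R,X): not NE [P1→A gives 10>7]
(C,R,Y): not NE [P2→Q gives 9>6; P3→X gives 9>4]
(C,R,Z): not NE [P1→B gives 4>3; P2→P gives 7>2; P3→X gives 9>6]
(C,S,X): not NE [P1→B gives 7>2; P2→R gives 8>2]
(C,S,Y): not NE [P1→B gives 5>1; P2→Q gives 9>0; P3→X gives 8>0]
(C,S,Z): not NE [P1→B gives 7>3; P2→P gives 7>6; P3→X gives 8>2]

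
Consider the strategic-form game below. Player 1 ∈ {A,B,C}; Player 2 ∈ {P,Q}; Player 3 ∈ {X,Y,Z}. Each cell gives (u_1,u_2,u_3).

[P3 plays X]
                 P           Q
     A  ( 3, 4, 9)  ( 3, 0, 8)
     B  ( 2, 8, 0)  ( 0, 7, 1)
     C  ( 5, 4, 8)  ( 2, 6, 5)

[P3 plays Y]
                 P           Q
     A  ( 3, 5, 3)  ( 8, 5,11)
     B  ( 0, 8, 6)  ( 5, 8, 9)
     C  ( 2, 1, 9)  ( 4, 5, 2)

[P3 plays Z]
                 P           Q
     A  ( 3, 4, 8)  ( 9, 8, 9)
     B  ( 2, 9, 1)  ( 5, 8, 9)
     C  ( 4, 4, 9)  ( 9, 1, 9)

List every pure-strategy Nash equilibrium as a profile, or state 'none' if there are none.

(A,P,X): not NE [P1→C gives 5>3]
(A,P,Y): not NE [P3→X gives 9>3]
(A,P,Z): not NE [P1→C gives 4>3; P2→Q gives 8>4; P3→X gives 9>8]
(A,Q,X): not NE [P2→P gives 4>0; P3→Y gives 11>8]
(A,Q,Y): NE
(A,Q,Z): not NE [P3→Y gives 11>9]
(B,P,X): not NE [P1→C gives 5>2; P3→Y gives 6>0]
(B,P,Y): not NE [P1→A gives 3>0]
(B,P,Z): not NE [P1→C gives 4>2; P3→Y gives 6>1]
(B,Q,X): not NE [P1→A gives 3>0; P2→P gives 8>7; P3→Z gives 9>1]
(B,Q,Y): not NE [P1→A gives 8>5]
(B,Q,Z): not NE [P1→C gives 9>5; P2→P gives 9>8]
(C,P,X): not NE [P2→Q gives 6>4; P3→Z gives 9>8]
(C,P,Y): not NE [P1→A gives 3>2; P2→Q gives 5>1]
(C,P,Z): NE
(C,Q,X): not NE [P1→A gives 3>2; P3→Z gives 9>5]
(C,Q,Y): not NE [P1→A gives 8>4; P3→Z gives 9>2]
(C,Q,Z): not NE [P2→P gives 4>1]

Nash profiles: (A,Q,Y), (C,P,Z)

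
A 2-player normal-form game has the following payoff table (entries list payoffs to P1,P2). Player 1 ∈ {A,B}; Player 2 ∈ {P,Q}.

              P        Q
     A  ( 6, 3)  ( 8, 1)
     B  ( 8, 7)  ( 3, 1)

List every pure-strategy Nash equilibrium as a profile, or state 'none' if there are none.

(A,P): not NE [P1→B gives 8>6]
(A,Q): not NE [P2→P gives 3>1]
(B,P): NE
(B,Q): not NE [P1→A gives 8>3; P2→P gives 7>1]

PSNE = {(B,P)}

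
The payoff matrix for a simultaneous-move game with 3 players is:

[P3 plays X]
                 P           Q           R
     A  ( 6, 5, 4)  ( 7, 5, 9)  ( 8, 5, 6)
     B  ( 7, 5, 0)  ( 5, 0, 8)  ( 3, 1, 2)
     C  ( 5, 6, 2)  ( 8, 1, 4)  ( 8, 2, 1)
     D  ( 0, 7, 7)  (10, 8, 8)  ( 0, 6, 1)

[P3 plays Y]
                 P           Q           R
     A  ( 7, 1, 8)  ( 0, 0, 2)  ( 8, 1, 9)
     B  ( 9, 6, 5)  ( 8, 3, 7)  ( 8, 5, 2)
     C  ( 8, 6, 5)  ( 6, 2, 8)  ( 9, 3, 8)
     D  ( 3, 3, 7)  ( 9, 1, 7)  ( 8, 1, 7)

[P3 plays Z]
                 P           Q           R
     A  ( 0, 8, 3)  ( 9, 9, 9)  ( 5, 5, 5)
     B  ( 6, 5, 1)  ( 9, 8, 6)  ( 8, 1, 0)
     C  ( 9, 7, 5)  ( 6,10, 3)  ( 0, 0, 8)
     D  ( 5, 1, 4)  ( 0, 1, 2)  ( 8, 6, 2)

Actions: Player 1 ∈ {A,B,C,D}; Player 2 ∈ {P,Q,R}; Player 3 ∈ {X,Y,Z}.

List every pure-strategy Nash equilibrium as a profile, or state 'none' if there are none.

(A,P,X): not NE [P1→B gives 7>6; P3→Y gives 8>4]
(A,P,Y): not NE [P1→B gives 9>7]
(A,P,Z): not NE [P1→C gives 9>0; P2→Q gives 9>8; P3→Y gives 8>3]
(A,Q,X): not NE [P1→D gives 10>7]
(A,Q,Y): not NE [P1→D gives 9>0; P2→R gives 1>0; P3→Z gives 9>2]
(A,Q,Z): NE
(A,R,X): not NE [P3→Y gives 9>6]
(A,R,Y): not NE [P1→C gives 9>8]
(A,R,Z): not NE [P1→D gives 8>5; P2→Q gives 9>5; P3→Y gives 9>5]
(B,P,X): not NE [P3→Y gives 5>0]
(B,P,Y): NE
(B,P,Z): not NE [P1→C gives 9>6; P2→Q gives 8>5; P3→Y gives 5>1]
(B,Q,X): not NE [P1→D gives 10>5; P2→P gives 5>0]
(B,Q,Y): not NE [P1→D gives 9>8; P2→P gives 6>3; P3→X gives 8>7]
(B,Q,Z): not NE [P3→X gives 8>6]
(B,R,X): not NE [P1→C gives 8>3; P2→P gives 5>1]
(B,R,Y): not NE [P1→C gives 9>8; P2→P gives 6>5]
(B,R,Z): not NE [P2→Q gives 8>1; P3→Y gives 2>0]
(C,P,X): not NE [P1→B gives 7>5; P3→Z gives 5>2]
(C,P,Y): not NE [P1→B gives 9>8]
(C,P,Z): not NE [P2→Q gives 10>7]
(C,Q,X): not NE [P1→D gives 10>8; P2→P gives 6>1; P3→Y gives 8>4]
(C,Q,Y): not NE [P1→D gives 9>6; P2→P gives 6>2]
(C,Q,Z): not NE [P1→B gives 9>6; P3→Y gives 8>3]
(C,R,X): not NE [P2→P gives 6>2; P3→Z gives 8>1]
(C,R,Y): not NE [P2→P gives 6>3]
(C,R,Z): not NE [P1→D gives 8>0; P2→Q gives 10>0]
(D,P,X): not NE [P1→B gives 7>0; P2→Q gives 8>7]
(D,P,Y): not NE [P1→B gives 9>3]
(D,P,Z): not NE [P1→C gives 9>5; P2→R gives 6>1; P3→Y gives 7>4]
(D,Q,X): NE
(D,Q,Y): not NE [P2→P gives 3>1; P3→X gives 8>7]
(D,Q,Z): not NE [P1→B gives 9>0; P2→R gives 6>1; P3→X gives 8>2]
(D,R,X): not NE [P1→C gives 8>0; P2→Q gives 8>6; P3→Y gives 7>1]
(D,R,Y): not NE [P1→C gives 9>8; P2→P gives 3>1]
(D,R,Z): not NE [P3→Y gives 7>2]

PSNE = {(A,Q,Z), (B,P,Y), (D,Q,X)}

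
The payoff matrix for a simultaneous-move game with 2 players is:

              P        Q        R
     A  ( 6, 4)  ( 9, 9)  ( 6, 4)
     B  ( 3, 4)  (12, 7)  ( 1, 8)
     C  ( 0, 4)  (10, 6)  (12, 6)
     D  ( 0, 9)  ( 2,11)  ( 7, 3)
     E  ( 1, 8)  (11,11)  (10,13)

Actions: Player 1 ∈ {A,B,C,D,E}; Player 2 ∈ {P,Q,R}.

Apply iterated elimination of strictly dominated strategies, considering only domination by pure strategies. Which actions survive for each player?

Survivors P1:{B,C,E} P2:{Q,R}

P1 drop D (E beats it: P:1>0 Q:11>2 R:10>7)
P2 drop P (Q beats it: A:9>4 B:7>4 C:6>4 E:11>8)
P1 drop A (C beats it: Q:10>9 R:12>6)
P1→{B,C,E} P2→{Q,R}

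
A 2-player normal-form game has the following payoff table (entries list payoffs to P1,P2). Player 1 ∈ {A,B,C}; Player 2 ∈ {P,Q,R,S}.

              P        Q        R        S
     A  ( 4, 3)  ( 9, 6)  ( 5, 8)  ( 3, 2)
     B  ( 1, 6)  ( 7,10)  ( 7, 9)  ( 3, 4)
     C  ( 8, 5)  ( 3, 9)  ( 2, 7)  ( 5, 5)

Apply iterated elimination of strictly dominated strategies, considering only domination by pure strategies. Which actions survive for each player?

P2 drop P (Q beats it: A:6>3 B:10>6 C:9>5)
P2 drop S (Q beats it: A:6>2 B:10>4 C:9>5)
P1 drop C (A beats it: Q:9>3 R:5>2)
P1→{A,B} P2→{Q,R}

Remaining: P1:{A,B} P2:{Q,R}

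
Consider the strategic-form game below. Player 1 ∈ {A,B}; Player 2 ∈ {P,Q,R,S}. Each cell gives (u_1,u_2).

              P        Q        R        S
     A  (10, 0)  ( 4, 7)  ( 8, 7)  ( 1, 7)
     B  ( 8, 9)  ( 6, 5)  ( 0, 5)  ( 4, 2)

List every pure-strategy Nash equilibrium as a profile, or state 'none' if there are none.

NE set: (A,R)

(A,P): not NE [P2→S gives 7>0]
(A,Q): not NE [P1→B gives 6>4]
(A,R): NE
(A,S): not NE [P1→B gives 4>1]
(B,P): not NE [P1→A gives 10>8]
(B,Q): not NE [P2→P gives 9>5]
(B,R): not NE [P1→A gives 8>0; P2→P gives 9>5]
(B,S): not NE [P2→P gives 9>2]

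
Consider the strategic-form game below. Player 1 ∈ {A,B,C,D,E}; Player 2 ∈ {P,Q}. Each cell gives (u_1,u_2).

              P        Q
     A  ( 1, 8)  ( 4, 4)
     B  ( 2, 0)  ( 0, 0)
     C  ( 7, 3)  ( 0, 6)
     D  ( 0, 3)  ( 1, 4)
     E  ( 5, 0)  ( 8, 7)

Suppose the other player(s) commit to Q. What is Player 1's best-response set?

BR_1 = {E}

u_1(A vs Q) = 4
u_1(B vs Q) = 0
u_1(C vs Q) = 0
u_1(D vs Q) = 1
u_1(E vs Q) = 8
max payoff 8 at {E}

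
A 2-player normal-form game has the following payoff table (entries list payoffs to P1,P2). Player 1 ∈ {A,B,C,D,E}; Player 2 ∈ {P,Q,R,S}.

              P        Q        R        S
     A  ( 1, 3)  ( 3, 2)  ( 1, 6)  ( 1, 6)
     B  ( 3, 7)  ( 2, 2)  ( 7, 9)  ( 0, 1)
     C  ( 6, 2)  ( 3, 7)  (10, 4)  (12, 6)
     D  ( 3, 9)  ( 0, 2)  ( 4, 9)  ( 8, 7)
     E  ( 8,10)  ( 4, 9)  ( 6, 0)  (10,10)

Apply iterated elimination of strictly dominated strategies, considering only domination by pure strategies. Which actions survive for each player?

P1 drop A (E beats it: P:8>1 Q:4>3 R:6>1 S:10>1)
P1 drop B (C beats it: P:6>3 Q:3>2 R:10>7 S:12>0)
P1 drop D (C beats it: P:6>3 Q:3>0 R:10>4 S:12>8)
P2 drop R (Q beats it: C:7>4 E:9>0)
P1→{C,E} P2→{P,Q,S}

Survivors P1:{C,E} P2:{P,Q,S}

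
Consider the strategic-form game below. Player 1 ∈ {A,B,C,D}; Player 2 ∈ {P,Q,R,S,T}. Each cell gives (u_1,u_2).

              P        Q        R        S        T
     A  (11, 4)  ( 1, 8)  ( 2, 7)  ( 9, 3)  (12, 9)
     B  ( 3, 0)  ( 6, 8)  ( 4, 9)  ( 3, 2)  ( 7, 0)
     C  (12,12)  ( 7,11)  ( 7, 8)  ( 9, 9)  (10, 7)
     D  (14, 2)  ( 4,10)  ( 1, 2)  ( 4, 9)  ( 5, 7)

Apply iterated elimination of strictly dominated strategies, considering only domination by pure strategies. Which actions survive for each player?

IESDS → P1:{A,C,D} P2:{P,Q,T}

P1 drop B (C beats it: P:12>3 Q:7>6 R:7>4 S:9>3 T:10>7)
P2 drop R (Q beats it: A:8>7 C:11>8 D:10>2)
P2 drop S (Q beats it: A:8>3 C:11>9 D:10>9)
P1→{A,C,D} P2→{P,Q,T}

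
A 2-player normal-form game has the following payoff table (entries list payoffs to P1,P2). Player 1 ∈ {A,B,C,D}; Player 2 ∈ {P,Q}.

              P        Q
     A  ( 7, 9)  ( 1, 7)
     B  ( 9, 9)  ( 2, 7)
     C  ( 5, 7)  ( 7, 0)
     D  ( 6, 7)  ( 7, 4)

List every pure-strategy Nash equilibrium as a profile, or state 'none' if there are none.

NE set: (B,P)

(A,P): not NE [P1→B gives 9>7]
(A,Q): not NE [P1→D gives 7>1; P2→P gives 9>7]
(B,P): NE
(B,Q): not NE [P1→D gives 7>2; P2→P gives 9>7]
(C,P): not NE [P1→B gives 9>5]
(C,Q): not NE [P2→P gives 7>0]
(D,P): not NE [P1→B gives 9>6]
(D,Q): not NE [P2→P gives 7>4]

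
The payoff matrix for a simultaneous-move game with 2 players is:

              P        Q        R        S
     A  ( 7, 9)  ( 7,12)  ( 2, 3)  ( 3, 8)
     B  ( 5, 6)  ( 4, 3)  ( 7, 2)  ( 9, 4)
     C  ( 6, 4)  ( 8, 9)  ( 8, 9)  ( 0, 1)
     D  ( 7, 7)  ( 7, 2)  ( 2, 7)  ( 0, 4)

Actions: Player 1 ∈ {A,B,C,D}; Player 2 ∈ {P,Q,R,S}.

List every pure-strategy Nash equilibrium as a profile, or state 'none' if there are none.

(A,P): not NE [P2→Q gives 12>9]
(A,Q): not NE [P1→C gives 8>7]
(A,R): not NE [P1→C gives 8>2; P2→Q gives 12>3]
(A,S): not NE [P1→B gives 9>3; P2→Q gives 12>8]
(B,P): not NE [P1→D gives 7>5]
(B,Q): not NE [P1→C gives 8>4; P2→P gives 6>3]
(B,R): not NE [P1→C gives 8>7; P2→P gives 6>2]
(B,S): not NE [P2→P gives 6>4]
(C,P): not NE [P1→D gives 7>6; P2→R gives 9>4]
(C,Q): NE
(C,R): NE
(C,S): not NE [P1→B gives 9>0; P2→R gives 9>1]
(D,P): NE
(D,Q): not NE [P1→C gives 8>7; P2→R gives 7>2]
(D,R): not NE [P1→C gives 8>2]
(D,S): not NE [P1→B gives 9>0; P2→R gives 7>4]

Nash profiles: (C,Q), (C,R), (D,P)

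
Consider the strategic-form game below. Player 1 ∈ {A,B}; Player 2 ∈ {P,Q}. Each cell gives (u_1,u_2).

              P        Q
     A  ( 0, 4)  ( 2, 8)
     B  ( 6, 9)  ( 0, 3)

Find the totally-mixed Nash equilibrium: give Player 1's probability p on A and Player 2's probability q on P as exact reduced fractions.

(p,q) = (3/5, 1/4)

P1 indiff ⇒ q·0+(1-q)·2 = q·6+(1-q)·0 ⇒ q(-6) = (1-q)(-2) ⇒ q = 1/4
P2 indiff ⇒ p·4+(1-p)·9 = p·8+(1-p)·3 ⇒ p(-4) = (1-p)(-6) ⇒ p = 3/5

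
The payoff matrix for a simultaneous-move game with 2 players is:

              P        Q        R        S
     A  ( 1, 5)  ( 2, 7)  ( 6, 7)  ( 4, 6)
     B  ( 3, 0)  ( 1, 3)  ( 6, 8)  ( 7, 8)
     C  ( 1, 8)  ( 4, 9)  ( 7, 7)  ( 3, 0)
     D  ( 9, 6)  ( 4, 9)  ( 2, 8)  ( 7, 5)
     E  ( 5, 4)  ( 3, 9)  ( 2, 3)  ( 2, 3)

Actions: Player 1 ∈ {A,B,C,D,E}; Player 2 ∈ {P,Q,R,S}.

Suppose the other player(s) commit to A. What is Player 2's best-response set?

u_2(P vs A) = 5
u_2(Q vs A) = 7
u_2(R vs A) = 7
u_2(S vs A) = 6
max payoff 7 at {Q,R}

argmax u_2 = {Q,R}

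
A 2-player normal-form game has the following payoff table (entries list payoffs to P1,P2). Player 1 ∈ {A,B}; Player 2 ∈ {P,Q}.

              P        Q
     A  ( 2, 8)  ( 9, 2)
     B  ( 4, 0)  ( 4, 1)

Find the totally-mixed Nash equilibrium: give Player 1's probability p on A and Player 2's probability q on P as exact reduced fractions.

P1 indiff ⇒ q·2+(1-q)·9 = q·4+(1-q)·4 ⇒ q(-2) = (1-q)(-5) ⇒ q = 5/7
P2 indiff ⇒ p·8+(1-p)·0 = p·2+(1-p)·1 ⇒ p(6) = (1-p)(1) ⇒ p = 1/7

P1 mixes 1/7 on A; P2 mixes 5/7 on P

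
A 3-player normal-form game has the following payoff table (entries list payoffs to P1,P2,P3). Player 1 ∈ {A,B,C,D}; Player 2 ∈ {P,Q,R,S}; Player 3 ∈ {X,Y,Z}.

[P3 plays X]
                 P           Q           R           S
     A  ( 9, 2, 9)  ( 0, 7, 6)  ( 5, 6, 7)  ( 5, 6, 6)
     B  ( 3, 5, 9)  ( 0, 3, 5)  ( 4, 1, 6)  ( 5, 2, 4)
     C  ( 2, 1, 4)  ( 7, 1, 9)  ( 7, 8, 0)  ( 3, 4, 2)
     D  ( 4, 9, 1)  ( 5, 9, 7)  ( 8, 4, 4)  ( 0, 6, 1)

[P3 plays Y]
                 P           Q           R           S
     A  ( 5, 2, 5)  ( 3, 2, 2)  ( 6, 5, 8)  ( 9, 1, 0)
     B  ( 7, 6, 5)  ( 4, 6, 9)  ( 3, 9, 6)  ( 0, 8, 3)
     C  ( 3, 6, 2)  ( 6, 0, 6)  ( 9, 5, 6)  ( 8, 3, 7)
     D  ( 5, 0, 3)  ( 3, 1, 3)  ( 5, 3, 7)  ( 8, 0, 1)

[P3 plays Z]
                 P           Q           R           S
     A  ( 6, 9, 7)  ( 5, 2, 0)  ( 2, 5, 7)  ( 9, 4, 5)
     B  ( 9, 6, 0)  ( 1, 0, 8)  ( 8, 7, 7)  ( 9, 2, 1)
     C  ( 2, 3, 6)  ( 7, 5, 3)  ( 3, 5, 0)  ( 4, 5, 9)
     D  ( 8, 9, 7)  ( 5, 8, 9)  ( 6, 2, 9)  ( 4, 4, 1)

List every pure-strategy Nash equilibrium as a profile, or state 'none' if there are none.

PSNE = {(B,R,Z)}

(A,P,X): not NE [P2→Q gives 7>2]
(A,P,Y): not NE [P1→B gives 7>5; P2→R gives 5>2; P3→X gives 9>5]
(A,P,Z): not NE [P1→B gives 9>6; P3→X gives 9>7]
(A,Q,X): not NE [P1→C gives 7>0]
(A,Q,Y): not NE [P1→C gives 6>3; P2→R gives 5>2; P3→X gives 6>2]
(A,Q,Z): not NE [P1→C gives 7>5; P2→P gives 9>2; P3→X gives 6>0]
(A,R,X): not NE [P1→D gives 8>5; P2→Q gives 7>6; P3→Y gives 8>7]
(A,R,Y): not NE [P1→C gives 9>6]
(A,R,Z): not NE [P1→B gives 8>2; P2→P gives 9>5; P3→Y gives 8>7]
(A,S,X): not NE [P2→Q gives 7>6]
(A,S,Y): not NE [P2→R gives 5>1; P3→X gives 6>0]
(A,S,Z): not NE [P2→P gives 9>4; P3→X gives 6>5]
(B,P,X): not NE [P1→A gives 9>3]
(B,P,Y): not NE [P2→R gives 9>6; P3→X gives 9>5]
(B,P,Z): not NE [P2→R gives 7>6; P3→X gives 9>0]
(B,Q,X): not NE [P1→C gives 7>0; P2→P gives 5>3; P3→Y gives 9>5]
(B,Q,Y): not NE [P1→C gives 6>4; P2→R gives 9>6]
(B,Q,Z): not NE [P1→C gives 7>1; P2→R gives 7>0; P3→Y gives 9>8]
(B,R,X): not NE [P1→D gives 8>4; P2→P gives 5>1; P3→Z gives 7>6]
(B,R,Y): not NE [P1→C gives 9>3; P3→Z gives 7>6]
(B,R,Z): NE
(B,S,X): not NE [P2→P gives 5>2]
(B,S,Y): not NE [P1→A gives 9>0; P2→R gives 9>8; P3→X gives 4>3]
(B,S,Z): not NE [P2→R gives 7>2; P3→X gives 4>1]
(C,P,X): not NE [P1→A gives 9>2; P2→R gives 8>1; P3→Z gives 6>4]
(C,P,Y): not NE [P1→B gives 7>3; P3→Z gives 6>2]
(C,P,Z): not NE [P1→B gives 9>2; P2→S gives 5>3]
(C,Q,X): not NE [P2→R gives 8>1]
(C,Q,Y): not NE [P2→P gives 6>0; P3→X gives 9>6]
(C,Q,Z): not NE [P3→X gives 9>3]
(C,R,X): not NE [P1→D gives 8>7; P3→Y gives 6>0]
(C,R,Y): not NE [P2→P gives 6>5]
(C,R,Z): not NE [P1→B gives 8>3; P3→Y gives 6>0]
(C,S,X): not NE [P1→B gives 5>3; P2→R gives 8>4; P3→Z gives 9>2]
(C,S,Y): not NE [P1→A gives 9>8; P2→P gives 6>3; P3→Z gives 9>7]
(C,S,Z): not NE [P1→B gives 9>4]
(D,P,X): not NE [P1→A gives 9>4; P3→Z gives 7>1]
(D,P,Y): not NE [P1→B gives 7>5; P2→R gives 3>0; P3→Z gives 7>3]
(D,P,Z): not NE [P1→B gives 9>8]
(D,Q,X): not NE [P1→C gives 7>5; P3→Z gives 9>7]
(D,Q,Y): not NE [P1→C gives 6>3; P2→R gives 3>1; P3→Z gives 9>3]
(D,Q,Z): not NE [P1→C gives 7>5; P2→P gives 9>8]
(D,R,X): not NE [P2→Q gives 9>4; P3→Z gives 9>4]
(D,R,Y): not NE [P1→C gives 9>5; P3→Z gives 9>7]
(D,R,Z): not NE [P1→B gives 8>6; P2→P gives 9>2]
(D,S,X): not NE [P1→B gives 5>0; P2→Q gives 9>6]
(D,S,Y): not NE [P1→A gives 9>8; P2→R gives 3>0]
(D,S,Z): not NE [P1→B gives 9>4; P2→P gives 9>4]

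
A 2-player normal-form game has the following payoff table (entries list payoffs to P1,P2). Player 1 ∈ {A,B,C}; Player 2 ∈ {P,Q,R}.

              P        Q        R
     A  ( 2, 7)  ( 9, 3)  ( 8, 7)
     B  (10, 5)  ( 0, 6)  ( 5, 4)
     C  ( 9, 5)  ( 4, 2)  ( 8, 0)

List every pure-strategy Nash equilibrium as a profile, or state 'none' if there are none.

(A,P): not NE [P1→B gives 10>2]
(A,Q): not NE [P2→R gives 7>3]
(A,R): NE
(B,P): not NE [P2→Q gives 6>5]
(B,Q): not NE [P1→A gives 9>0]
(B,R): not NE [P1→C gives 8>5; P2→Q gives 6>4]
(C,P): not NE [P1→B gives 10>9]
(C,Q): not NE [P1→A gives 9>4; P2→P gives 5>2]
(C,R): not NE [P2→P gives 5>0]

PSNE = {(A,R)}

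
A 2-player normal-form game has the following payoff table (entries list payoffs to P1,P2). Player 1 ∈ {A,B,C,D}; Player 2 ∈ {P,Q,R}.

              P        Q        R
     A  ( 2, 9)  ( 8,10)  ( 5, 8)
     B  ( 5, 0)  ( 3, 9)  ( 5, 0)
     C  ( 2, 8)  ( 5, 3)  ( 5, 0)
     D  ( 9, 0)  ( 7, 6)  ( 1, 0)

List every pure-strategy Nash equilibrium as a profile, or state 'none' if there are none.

PSNE = {(A,Q)}

(A,P): not NE [P1→D gives 9>2; P2→Q gives 10>9]
(A,Q): NE
(A,R): not NE [P2→Q gives 10>8]
(B,P): not NE [P1→D gives 9>5; P2→Q gives 9>0]
(B,Q): not NE [P1→A gives 8>3]
(B,R): not NE [P2→Q gives 9>0]
(C,P): not NE [P1→D gives 9>2]
(C,Q): not NE [P1→A gives 8>5; P2→P gives 8>3]
(C,R): not NE [P2→P gives 8>0]
(D,P): not NE [P2→Q gives 6>0]
(D,Q): not NE [P1→A gives 8>7]
(D,R): not NE [P1→C gives 5>1; P2→Q gives 6>0]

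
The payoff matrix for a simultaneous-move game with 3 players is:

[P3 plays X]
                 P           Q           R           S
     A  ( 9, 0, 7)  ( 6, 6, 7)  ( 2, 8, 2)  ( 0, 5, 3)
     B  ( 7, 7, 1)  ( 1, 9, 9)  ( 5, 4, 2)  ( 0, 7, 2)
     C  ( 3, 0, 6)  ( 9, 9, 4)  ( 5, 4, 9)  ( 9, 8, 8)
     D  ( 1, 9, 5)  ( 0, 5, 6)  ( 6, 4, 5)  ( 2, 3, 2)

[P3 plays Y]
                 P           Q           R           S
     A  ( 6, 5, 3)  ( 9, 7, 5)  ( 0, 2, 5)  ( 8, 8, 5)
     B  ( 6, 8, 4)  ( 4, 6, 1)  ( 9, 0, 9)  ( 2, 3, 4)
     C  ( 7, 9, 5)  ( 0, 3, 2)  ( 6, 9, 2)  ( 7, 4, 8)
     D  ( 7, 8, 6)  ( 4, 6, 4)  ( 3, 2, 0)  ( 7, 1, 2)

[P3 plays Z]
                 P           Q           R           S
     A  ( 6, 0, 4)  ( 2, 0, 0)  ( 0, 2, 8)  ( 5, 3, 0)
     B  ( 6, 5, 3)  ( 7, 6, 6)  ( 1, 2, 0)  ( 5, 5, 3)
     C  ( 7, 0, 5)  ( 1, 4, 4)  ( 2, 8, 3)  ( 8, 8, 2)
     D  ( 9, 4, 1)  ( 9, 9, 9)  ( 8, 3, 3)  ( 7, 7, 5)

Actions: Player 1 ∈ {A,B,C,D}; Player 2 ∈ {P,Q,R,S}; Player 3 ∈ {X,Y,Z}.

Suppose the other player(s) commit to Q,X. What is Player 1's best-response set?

u_1(A vs Q,X) = 6
u_1(B vs Q,X) = 1
u_1(C vs Q,X) = 9
u_1(D vs Q,X) = 0
max payoff 9 at {C}

P1 best: {C}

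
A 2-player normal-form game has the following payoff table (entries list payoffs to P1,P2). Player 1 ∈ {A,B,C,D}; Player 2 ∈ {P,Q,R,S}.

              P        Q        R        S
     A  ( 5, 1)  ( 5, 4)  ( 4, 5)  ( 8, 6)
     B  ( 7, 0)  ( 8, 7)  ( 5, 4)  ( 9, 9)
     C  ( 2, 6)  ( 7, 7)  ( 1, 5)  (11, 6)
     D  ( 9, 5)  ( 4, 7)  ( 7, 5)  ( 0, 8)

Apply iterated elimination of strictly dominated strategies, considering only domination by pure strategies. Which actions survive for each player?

P1 drop A (B beats it: P:7>5 Q:8>5 R:5>4 S:9>8)
P2 drop P (Q beats it: B:7>0 C:7>6 D:7>5)
P2 drop R (Q beats it: B:7>4 C:7>5 D:7>5)
P1 drop D (B beats it: Q:8>4 S:9>0)
P1→{B,C} P2→{Q,S}

Remaining: P1:{B,C} P2:{Q,S}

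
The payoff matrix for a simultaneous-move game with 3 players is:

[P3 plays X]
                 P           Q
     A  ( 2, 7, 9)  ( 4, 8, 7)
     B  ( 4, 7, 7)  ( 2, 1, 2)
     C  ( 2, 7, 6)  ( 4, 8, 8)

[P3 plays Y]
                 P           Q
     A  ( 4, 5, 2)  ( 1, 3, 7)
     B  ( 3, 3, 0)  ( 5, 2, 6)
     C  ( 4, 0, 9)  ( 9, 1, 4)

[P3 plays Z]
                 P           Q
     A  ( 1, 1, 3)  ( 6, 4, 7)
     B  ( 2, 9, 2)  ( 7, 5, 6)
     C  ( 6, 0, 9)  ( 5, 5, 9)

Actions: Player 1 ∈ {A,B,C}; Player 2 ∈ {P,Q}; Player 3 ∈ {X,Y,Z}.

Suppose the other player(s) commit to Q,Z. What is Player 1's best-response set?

P1 best: {B}

u_1(A vs Q,Z) = 6
u_1(B vs Q,Z) = 7
u_1(C vs Q,Z) = 5
max payoff 7 at {B}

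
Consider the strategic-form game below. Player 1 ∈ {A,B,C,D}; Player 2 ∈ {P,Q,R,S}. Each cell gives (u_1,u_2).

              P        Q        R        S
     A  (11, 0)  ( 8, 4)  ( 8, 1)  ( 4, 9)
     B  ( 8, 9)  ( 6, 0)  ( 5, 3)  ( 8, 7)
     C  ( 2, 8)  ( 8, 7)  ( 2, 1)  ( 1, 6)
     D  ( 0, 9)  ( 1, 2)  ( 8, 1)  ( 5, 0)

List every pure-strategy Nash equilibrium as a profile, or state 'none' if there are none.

Equilibria: none

(A,P): not NE [P2→S gives 9>0]
(A,Q): not NE [P2→S gives 9>4]
(A,R): not NE [P2→S gives 9>1]
(A,S): not NE [P1→B gives 8>4]
(B,P): not NE [P1→A gives 11>8]
(B,Q): not NE [P1→C gives 8>6; P2→P gives 9>0]
(B,R): not NE [P1→D gives 8>5; P2→P gives 9>3]
(B,S): not NE [P2→P gives 9>7]
(C,P): not NE [P1→A gives 11>2]
(C,Q): not NE [P2→P gives 8>7]
(C,R): not NE [P1→D gives 8>2; P2→P gives 8>1]
(C,S): not NE [P1→B gives 8>1; P2→P gives 8>6]
(D,P): not NE [P1→A gives 11>0]
(D,Q): not NE [P1→C gives 8>1; P2→P gives 9>2]
(D,R): not NE [P2→P gives 9>1]
(D,S): not NE [P1→B gives 8>5; P2→P gives 9>0]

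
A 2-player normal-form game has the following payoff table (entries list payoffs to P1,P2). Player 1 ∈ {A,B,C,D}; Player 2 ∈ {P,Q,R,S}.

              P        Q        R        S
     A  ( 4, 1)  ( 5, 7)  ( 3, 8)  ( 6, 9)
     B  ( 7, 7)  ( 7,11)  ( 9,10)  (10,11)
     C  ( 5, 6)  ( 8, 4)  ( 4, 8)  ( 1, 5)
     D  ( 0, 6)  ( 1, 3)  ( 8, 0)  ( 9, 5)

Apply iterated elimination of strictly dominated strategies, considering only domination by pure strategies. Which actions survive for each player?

Remaining: P1:{B,C} P2:{Q,R,S}

P1 drop A (B beats it: P:7>4 Q:7>5 R:9>3 S:10>6)
P1 drop D (B beats it: P:7>0 Q:7>1 R:9>8 S:10>9)
P2 drop P (R beats it: B:10>7 C:8>6)
P1→{B,C} P2→{Q,R,S}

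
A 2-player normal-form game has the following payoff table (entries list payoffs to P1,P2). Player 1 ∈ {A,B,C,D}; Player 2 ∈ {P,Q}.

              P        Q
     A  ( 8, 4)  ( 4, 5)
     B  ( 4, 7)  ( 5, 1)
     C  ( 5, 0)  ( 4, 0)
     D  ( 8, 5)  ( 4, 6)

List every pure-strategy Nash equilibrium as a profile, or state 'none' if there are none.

No pure NE.

(A,P): not NE [P2→Q gives 5>4]
(A,Q): not NE [P1→B gives 5>4]
(B,P): not NE [P1→D gives 8>4]
(B,Q): not NE [P2→P gives 7>1]
(C,P): not NE [P1→D gives 8>5]
(C,Q): not NE [P1→B gives 5>4]
(D,P): not NE [P2→Q gives 6>5]
(D,Q): not NE [P1→B gives 5>4]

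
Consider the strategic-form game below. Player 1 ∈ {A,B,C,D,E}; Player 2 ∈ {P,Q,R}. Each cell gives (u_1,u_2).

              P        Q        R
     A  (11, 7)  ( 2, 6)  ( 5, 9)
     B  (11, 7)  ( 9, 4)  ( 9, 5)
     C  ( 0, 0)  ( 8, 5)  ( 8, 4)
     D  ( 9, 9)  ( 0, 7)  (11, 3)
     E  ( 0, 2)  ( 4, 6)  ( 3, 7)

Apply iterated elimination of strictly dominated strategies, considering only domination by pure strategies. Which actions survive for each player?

IESDS → P1:{A,B,D} P2:{P,R}

P1 drop C (B beats it: P:11>0 Q:9>8 R:9>8)
P1 drop E (B beats it: P:11>0 Q:9>4 R:9>3)
P2 drop Q (P beats it: A:7>6 B:7>4 D:9>7)
P1→{A,B,D} P2→{P,R}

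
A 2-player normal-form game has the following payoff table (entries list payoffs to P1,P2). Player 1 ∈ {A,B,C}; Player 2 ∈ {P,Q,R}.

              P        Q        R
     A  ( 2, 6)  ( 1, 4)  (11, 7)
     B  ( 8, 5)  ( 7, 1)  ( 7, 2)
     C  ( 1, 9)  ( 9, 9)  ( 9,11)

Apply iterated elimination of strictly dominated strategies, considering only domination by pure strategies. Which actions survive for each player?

Survivors P1:{A,B} P2:{P,R}

P2 drop Q (R beats it: A:7>4 B:2>1 C:11>9)
P1 drop C (A beats it: P:2>1 R:11>9)
P1→{A,B} P2→{P,R}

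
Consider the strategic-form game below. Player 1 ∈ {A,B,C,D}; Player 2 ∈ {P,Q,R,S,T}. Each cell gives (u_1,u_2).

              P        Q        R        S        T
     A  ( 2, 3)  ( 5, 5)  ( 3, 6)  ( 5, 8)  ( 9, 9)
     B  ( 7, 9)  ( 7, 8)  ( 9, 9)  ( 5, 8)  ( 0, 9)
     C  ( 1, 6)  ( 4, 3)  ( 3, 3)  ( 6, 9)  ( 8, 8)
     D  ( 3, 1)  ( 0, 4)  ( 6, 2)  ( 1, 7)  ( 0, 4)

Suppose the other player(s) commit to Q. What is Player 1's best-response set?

P1 best: {B}

u_1(A vs Q) = 5
u_1(B vs Q) = 7
u_1(C vs Q) = 4
u_1(D vs Q) = 0
max payoff 7 at {B}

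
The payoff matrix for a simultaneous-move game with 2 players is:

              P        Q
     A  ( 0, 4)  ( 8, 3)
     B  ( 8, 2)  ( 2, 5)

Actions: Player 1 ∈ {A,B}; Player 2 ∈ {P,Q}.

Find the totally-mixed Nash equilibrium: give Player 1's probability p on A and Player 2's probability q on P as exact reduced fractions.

p=3/4, q=3/7

P1 indiff ⇒ q·0+(1-q)·8 = q·8+(1-q)·2 ⇒ q(-8) = (1-q)(-6) ⇒ q = 3/7
P2 indiff ⇒ p·4+(1-p)·2 = p·3+(1-p)·5 ⇒ p(1) = (1-p)(3) ⇒ p = 3/4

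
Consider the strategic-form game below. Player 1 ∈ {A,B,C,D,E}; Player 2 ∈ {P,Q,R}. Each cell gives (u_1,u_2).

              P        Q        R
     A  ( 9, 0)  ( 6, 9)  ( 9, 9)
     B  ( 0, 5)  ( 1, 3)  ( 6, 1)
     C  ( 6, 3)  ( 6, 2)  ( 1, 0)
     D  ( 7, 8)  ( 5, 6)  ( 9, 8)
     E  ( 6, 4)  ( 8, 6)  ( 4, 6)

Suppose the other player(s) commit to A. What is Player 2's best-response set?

P2 best: {Q,R}

u_2(P vs A) = 0
u_2(Q vs A) = 9
u_2(R vs A) = 9
max payoff 9 at {Q,R}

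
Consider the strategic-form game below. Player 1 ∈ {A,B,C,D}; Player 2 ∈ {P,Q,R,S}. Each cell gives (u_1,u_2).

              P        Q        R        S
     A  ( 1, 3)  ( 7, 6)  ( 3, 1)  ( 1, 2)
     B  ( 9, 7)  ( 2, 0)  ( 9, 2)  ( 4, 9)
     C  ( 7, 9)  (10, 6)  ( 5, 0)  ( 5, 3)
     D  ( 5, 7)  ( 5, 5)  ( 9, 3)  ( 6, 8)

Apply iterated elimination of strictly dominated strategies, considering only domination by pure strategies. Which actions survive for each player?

Survivors P1:{B,C,D} P2:{P,S}

P1 drop A (C beats it: P:7>1 Q:10>7 R:5>3 S:5>1)
P2 drop Q (P beats it: B:7>0 C:9>6 D:7>5)
P2 drop R (P beats it: B:7>2 C:9>0 D:7>3)
P1→{B,C,D} P2→{P,S}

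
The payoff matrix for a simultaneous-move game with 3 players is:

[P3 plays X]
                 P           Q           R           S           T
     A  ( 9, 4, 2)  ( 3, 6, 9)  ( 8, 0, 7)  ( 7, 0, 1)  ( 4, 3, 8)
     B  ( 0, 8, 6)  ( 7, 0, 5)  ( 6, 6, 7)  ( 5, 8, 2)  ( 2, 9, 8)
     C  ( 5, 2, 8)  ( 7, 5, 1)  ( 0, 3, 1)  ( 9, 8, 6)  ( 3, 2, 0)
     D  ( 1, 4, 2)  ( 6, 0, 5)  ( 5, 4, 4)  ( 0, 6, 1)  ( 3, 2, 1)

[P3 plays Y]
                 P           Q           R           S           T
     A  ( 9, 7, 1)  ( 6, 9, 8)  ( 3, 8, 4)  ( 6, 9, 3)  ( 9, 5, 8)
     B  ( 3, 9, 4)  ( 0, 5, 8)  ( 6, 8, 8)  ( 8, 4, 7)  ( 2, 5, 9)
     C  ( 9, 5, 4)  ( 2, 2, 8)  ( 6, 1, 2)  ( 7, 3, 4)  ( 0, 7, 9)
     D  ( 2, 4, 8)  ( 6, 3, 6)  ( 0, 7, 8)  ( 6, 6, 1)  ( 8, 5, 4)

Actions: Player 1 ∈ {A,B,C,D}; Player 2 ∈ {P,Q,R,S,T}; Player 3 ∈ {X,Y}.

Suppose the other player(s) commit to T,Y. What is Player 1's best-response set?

u_1(A vs T,Y) = 9
u_1(B vs T,Y) = 2
u_1(C vs T,Y) = 0
u_1(D vs T,Y) = 8
max payoff 9 at {A}

argmax u_1 = {A}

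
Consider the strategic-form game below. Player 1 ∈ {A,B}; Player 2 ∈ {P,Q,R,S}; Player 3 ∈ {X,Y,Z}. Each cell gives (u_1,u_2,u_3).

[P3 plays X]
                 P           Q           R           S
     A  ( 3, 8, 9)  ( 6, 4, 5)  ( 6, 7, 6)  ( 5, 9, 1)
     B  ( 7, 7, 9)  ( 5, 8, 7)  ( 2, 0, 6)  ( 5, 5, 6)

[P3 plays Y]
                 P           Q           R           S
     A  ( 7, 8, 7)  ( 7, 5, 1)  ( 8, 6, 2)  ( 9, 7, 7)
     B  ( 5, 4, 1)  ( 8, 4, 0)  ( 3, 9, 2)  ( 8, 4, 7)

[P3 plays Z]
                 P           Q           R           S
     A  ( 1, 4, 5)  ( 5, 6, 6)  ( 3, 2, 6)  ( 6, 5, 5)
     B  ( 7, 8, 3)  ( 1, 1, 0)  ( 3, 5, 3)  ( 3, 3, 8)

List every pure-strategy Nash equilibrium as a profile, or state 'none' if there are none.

PSNE = {(A,Q,Z)}

(A,P,X): not NE [P1→B gives 7>3; P2→S gives 9>8]
(A,P,Y): not NE [P3→X gives 9>7]
(A,P,Z): not NE [P1→B gives 7>1; P2→Q gives 6>4; P3→X gives 9>5]
(A,Q,X): not NE [P2→S gives 9>4; P3→Z gives 6>5]
(A,Q,Y): not NE [P1→B gives 8>7; P2→P gives 8>5; P3→Z gives 6>1]
(A,Q,Z): NE
(A,R,X): not NE [P2→S gives 9>7]
(A,R,Y): not NE [P2→P gives 8>6; P3→Z gives 6>2]
(A,R,Z): not NE [P2→Q gives 6>2]
(A,S,X): not NE [P3→Y gives 7>1]
(A,S,Y): not NE [P2→P gives 8>7]
(A,S,Z): not NE [P2→Q gives 6>5; P3→Y gives 7>5]
(B,P,X): not NE [P2→Q gives 8>7]
(B,P,Y): not NE [P1→A gives 7>5; P2→R gives 9>4; P3→X gives 9>1]
(B,P,Z): not NE [P3→X gives 9>3]
(B,Q,X): not NE [P1→A gives 6>5]
(B,Q,Y): not NE [P2→R gives 9>4; P3→X gives 7>0]
(B,Q,Z): not NE [P1→A gives 5>1; P2→P gives 8>1; P3→X gives 7>0]
(B,R,X): not NE [P1→A gives 6>2; P2→Q gives 8>0]
(B,R,Y): not NE [P1→A gives 8>3; P3→X gives 6>2]
(B,R,Z): not NE [P2→P gives 8>5; P3→X gives 6>3]
(B,S,X): not NE [P2→Q gives 8>5; P3→Z gives 8>6]
(B,S,Y): not NE [P1→A gives 9>8; P2→R gives 9>4; P3→Z gives 8>7]
(B,S,Z): not NE [P1→A gives 6>3; P2→P gives 8>3]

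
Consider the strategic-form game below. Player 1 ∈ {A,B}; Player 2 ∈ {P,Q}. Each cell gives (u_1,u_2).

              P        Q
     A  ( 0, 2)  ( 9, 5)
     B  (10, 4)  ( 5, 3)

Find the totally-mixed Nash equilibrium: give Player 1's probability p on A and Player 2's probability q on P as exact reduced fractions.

P1 indiff ⇒ q·0+(1-q)·9 = q·10+(1-q)·5 ⇒ q(-10) = (1-q)(-4) ⇒ q = 2/7
P2 indiff ⇒ p·2+(1-p)·4 = p·5+(1-p)·3 ⇒ p(-3) = (1-p)(-1) ⇒ p = 1/4

p=1/4, q=2/7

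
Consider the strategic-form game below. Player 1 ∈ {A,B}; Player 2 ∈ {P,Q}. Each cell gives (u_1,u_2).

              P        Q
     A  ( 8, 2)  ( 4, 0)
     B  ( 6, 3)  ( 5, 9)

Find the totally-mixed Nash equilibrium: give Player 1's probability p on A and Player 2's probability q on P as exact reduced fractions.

P1 indiff ⇒ q·8+(1-q)·4 = q·6+(1-q)·5 ⇒ q(2) = (1-q)(1) ⇒ q = 1/3
P2 indiff ⇒ p·2+(1-p)·3 = p·0+(1-p)·9 ⇒ p(2) = (1-p)(6) ⇒ p = 3/4

(p,q) = (3/4, 1/3)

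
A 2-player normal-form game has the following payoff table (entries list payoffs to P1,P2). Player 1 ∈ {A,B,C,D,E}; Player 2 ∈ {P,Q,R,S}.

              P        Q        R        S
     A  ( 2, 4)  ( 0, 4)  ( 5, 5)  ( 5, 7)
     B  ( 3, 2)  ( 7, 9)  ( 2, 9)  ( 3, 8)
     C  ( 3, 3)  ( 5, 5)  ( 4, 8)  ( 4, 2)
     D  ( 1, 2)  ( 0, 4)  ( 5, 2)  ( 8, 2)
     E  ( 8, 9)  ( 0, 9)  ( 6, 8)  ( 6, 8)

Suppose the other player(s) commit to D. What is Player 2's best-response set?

u_2(P vs D) = 2
u_2(Q vs D) = 4
u_2(R vs D) = 2
u_2(S vs D) = 2
max payoff 4 at {Q}

BR_2 = {Q}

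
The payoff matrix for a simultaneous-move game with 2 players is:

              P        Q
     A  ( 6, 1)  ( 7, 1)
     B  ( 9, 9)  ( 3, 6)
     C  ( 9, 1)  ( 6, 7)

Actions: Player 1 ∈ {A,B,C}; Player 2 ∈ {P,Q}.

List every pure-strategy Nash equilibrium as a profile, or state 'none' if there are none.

(A,P): not NE [P1→C gives 9>6]
(A,Q): NE
(B,P): NE
(B,Q): not NE [P1→A gives 7>3; P2→P gives 9>6]
(C,P): not NE [P2→Q gives 7>1]
(C,Q): not NE [P1→A gives 7>6]

NE set: (A,Q), (B,P)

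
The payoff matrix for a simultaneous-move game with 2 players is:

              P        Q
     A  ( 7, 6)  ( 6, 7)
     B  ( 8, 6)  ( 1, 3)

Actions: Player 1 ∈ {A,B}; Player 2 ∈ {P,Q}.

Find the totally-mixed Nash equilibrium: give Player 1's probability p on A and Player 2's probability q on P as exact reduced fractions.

p=3/4, q=5/6

P1 indiff ⇒ q·7+(1-q)·6 = q·8+(1-q)·1 ⇒ q(-1) = (1-q)(-5) ⇒ q = 5/6
P2 indiff ⇒ p·6+(1-p)·6 = p·7+(1-p)·3 ⇒ p(-1) = (1-p)(-3) ⇒ p = 3/4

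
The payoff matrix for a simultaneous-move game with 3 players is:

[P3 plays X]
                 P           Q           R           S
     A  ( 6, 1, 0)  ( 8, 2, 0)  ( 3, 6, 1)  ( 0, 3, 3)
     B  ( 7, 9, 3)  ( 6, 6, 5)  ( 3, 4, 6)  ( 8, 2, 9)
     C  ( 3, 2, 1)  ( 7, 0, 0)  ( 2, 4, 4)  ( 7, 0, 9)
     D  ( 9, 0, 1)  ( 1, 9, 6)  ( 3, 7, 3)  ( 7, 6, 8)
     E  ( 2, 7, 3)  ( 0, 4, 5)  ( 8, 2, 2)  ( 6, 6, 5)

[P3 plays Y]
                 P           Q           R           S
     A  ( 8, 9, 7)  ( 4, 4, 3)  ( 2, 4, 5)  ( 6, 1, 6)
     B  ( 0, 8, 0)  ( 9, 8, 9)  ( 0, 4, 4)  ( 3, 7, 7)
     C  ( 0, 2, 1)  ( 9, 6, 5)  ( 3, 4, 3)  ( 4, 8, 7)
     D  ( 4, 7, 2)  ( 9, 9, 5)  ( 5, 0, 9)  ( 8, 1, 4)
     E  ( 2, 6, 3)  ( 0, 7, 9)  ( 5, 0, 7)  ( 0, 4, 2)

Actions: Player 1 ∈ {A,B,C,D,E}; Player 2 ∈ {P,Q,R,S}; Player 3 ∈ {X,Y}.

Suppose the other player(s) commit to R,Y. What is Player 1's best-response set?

u_1(A vs R,Y) = 2
u_1(B vs R,Y) = 0
u_1(C vs R,Y) = 3
u_1(D vs R,Y) = 5
u_1(E vs R,Y) = 5
max payoff 5 at {D,E}

P1 best: {D,E}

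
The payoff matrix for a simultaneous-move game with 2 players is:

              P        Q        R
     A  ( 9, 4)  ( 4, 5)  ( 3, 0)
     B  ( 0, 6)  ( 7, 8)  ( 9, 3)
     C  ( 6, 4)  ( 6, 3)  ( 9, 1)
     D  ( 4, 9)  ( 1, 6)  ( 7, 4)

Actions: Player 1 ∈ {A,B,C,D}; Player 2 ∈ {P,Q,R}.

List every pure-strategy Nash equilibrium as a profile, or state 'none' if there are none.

(A,P): not NE [P2→Q gives 5>4]
(A,Q): not NE [P1→B gives 7>4]
(A,R): not NE [P1→C gives 9>3; P2→Q gives 5>0]
(B,P): not NE [P1→A gives 9>0; P2→Q gives 8>6]
(B,Q): NE
(B,R): not NE [P2→Q gives 8>3]
(C,P): not NE [P1→A gives 9>6]
(C,Q): not NE [P1→B gives 7>6; P2→P gives 4>3]
(C,R): not NE [P2→P gives 4>1]
(D,P): not NE [P1→A gives 9>4]
(D,Q): not NE [P1→B gives 7>1; P2→P gives 9>6]
(D,R): not NE [P1→C gives 9>7; P2→P gives 9>4]

PSNE = {(B,Q)}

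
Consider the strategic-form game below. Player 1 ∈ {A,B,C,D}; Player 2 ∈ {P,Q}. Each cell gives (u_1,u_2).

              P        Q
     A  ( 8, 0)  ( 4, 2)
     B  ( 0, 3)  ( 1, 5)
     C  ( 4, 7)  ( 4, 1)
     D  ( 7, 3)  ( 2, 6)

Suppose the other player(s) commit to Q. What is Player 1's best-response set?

u_1(A vs Q) = 4
u_1(B vs Q) = 1
u_1(C vs Q) = 4
u_1(D vs Q) = 2
max payoff 4 at {A,C}

P1 best: {A,C}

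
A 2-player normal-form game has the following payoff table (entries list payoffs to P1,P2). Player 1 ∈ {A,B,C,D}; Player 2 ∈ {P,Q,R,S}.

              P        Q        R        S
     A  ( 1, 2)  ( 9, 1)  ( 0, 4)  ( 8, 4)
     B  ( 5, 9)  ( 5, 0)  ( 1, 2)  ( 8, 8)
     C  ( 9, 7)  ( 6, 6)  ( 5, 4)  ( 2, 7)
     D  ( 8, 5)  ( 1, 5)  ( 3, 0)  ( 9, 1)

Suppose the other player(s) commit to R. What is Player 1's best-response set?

u_1(A vs R) = 0
u_1(B vs R) = 1
u_1(C vs R) = 5
u_1(D vs R) = 3
max payoff 5 at {C}

BR_1 = {C}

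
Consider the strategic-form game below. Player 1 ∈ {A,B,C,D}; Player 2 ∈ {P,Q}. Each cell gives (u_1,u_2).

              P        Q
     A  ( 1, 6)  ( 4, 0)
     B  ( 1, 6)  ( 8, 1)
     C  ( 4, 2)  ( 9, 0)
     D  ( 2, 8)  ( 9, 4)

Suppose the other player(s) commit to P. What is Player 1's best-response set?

u_1(A vs P) = 1
u_1(B vs P) = 1
u_1(C vs P) = 4
u_1(D vs P) = 2
max payoff 4 at {C}

argmax u_1 = {C}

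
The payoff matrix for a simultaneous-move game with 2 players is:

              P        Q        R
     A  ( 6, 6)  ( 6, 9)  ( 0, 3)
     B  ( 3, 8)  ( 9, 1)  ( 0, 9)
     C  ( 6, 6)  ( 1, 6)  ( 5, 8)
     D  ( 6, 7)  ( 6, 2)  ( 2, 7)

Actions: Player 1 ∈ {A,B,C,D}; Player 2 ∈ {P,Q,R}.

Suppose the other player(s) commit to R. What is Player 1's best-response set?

u_1(A vs R) = 0
u_1(B vs R) = 0
u_1(C vs R) = 5
u_1(D vs R) = 2
max payoff 5 at {C}

P1 best: {C}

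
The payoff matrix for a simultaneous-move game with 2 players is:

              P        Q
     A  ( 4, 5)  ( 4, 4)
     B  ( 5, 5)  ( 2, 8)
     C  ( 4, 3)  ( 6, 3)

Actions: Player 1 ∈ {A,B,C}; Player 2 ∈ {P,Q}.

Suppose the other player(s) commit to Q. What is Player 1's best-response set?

u_1(A vs Q) = 4
u_1(B vs Q) = 2
u_1(C vs Q) = 6
max payoff 6 at {C}

argmax u_1 = {C}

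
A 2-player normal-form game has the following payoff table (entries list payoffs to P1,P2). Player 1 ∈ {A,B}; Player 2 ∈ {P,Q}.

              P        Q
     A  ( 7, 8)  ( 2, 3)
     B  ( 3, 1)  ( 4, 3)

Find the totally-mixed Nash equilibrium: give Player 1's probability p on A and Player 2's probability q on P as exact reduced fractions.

P1 indiff ⇒ q·7+(1-q)·2 = q·3+(1-q)·4 ⇒ q(4) = (1-q)(2) ⇒ q = 1/3
P2 indiff ⇒ p·8+(1-p)·1 = p·3+(1-p)·3 ⇒ p(5) = (1-p)(2) ⇒ p = 2/7

P1 mixes 2/7 on A; P2 mixes 1/3 on P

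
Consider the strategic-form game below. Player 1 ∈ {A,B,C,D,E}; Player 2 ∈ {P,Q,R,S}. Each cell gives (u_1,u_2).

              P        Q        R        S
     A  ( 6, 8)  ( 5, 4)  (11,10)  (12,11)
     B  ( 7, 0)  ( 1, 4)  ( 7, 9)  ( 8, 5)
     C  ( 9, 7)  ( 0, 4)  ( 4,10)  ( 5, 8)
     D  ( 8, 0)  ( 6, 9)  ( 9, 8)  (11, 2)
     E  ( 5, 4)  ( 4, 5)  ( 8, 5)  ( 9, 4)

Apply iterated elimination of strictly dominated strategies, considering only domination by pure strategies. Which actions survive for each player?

P1 drop B (D beats it: P:8>7 Q:6>1 R:9>7 S:11>8)
P1 drop E (A beats it: P:6>5 Q:5>4 R:11>8 S:12>9)
P2 drop P (R beats it: A:10>8 C:10>7 D:8>0)
P1 drop C (A beats it: Q:5>0 R:11>4 S:12>5)
P1→{A,D} P2→{Q,R,S}

Remaining: P1:{A,D} P2:{Q,R,S}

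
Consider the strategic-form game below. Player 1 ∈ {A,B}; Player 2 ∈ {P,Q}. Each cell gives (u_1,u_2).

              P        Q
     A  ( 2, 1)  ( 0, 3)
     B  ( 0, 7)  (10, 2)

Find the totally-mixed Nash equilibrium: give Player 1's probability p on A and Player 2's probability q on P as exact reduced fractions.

P1 mixes 5/7 on A; P2 mixes 5/6 on P

P1 indiff ⇒ q·2+(1-q)·0 = q·0+(1-q)·10 ⇒ q(2) = (1-q)(10) ⇒ q = 5/6
P2 indiff ⇒ p·1+(1-p)·7 = p·3+(1-p)·2 ⇒ p(-2) = (1-p)(-5) ⇒ p = 5/7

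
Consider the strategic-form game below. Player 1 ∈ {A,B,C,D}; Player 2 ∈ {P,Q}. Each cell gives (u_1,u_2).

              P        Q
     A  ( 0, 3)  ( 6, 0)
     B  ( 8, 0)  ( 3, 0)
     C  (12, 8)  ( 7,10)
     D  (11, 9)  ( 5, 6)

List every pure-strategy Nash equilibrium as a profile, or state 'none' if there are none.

(A,P): not NE [P1→C gives 12>0]
(A,Q): not NE [P1→C gives 7>6; P2→P gives 3>0]
(B,P): not NE [P1→C gives 12>8]
(B,Q): not NE [P1→C gives 7>3]
(C,P): not NE [P2→Q gives 10>8]
(C,Q): NE
(D,P): not NE [P1→C gives 12>11]
(D,Q): not NE [P1→C gives 7>5; P2→P gives 9>6]

NE set: (C,Q)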